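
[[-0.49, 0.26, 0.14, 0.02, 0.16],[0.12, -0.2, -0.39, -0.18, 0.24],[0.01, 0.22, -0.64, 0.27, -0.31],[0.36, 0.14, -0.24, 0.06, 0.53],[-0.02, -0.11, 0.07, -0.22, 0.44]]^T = [[-0.49, 0.12, 0.01, 0.36, -0.02], [0.26, -0.2, 0.22, 0.14, -0.11], [0.14, -0.39, -0.64, -0.24, 0.07], [0.02, -0.18, 0.27, 0.06, -0.22], [0.16, 0.24, -0.31, 0.53, 0.44]]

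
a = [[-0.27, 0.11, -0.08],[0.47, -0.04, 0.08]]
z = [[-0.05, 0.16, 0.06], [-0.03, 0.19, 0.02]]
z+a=[[-0.32, 0.27, -0.02], [0.44, 0.15, 0.1]]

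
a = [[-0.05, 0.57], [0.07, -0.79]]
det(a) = -0.00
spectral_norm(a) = 0.98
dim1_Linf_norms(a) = [0.57, 0.79]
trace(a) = -0.84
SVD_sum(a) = [[-0.05,0.57], [0.07,-0.79]] + [[0.00, 0.00], [0.00, 0.0]]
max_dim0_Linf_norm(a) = 0.79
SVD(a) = [[-0.59, 0.81], [0.81, 0.59]] @ diag([0.9779569687393976, 0.0004090159514028449]) @ [[0.09, -1.0], [1.0, 0.09]]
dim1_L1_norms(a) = [0.62, 0.86]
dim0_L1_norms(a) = [0.12, 1.36]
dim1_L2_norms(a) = [0.57, 0.79]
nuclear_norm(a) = 0.98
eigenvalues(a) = [0.0, -0.84]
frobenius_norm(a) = 0.98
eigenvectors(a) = [[1.0,-0.58], [0.09,0.81]]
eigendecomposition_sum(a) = [[0.00,  0.00], [0.0,  0.0]] + [[-0.05, 0.57], [0.07, -0.79]]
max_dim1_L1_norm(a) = 0.86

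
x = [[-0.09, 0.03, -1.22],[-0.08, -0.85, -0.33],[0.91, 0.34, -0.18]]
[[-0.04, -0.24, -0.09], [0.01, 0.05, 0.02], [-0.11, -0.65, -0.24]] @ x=[[-0.06, 0.17, 0.14], [0.01, -0.04, -0.03], [-0.16, 0.47, 0.39]]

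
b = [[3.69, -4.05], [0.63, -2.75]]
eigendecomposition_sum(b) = [[3.51,  -2.37], [0.37,  -0.25]] + [[0.18, -1.68], [0.26, -2.5]]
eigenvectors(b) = [[0.99, 0.56], [0.1, 0.83]]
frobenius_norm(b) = 6.16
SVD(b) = [[-0.9, -0.43], [-0.43, 0.90]] @ diag([6.0326222651943615, 1.2591539244592942]) @ [[-0.60,  0.8],[-0.80,  -0.60]]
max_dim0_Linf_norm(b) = 4.05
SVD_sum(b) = [[3.26, -4.37], [1.54, -2.07]] + [[0.43, 0.32], [-0.91, -0.68]]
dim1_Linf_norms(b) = [4.05, 2.75]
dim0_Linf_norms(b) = [3.69, 4.05]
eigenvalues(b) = [3.27, -2.33]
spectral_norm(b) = 6.03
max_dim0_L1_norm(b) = 6.8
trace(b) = 0.94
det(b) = -7.60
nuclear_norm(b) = 7.29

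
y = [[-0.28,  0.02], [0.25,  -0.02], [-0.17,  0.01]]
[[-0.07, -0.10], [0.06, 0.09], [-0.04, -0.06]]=y @ [[0.21, 0.34], [-0.55, -0.35]]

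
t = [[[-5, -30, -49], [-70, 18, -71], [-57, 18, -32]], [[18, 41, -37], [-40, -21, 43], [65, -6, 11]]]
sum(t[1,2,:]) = 70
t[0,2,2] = -32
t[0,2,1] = 18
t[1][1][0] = -40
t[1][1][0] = -40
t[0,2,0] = -57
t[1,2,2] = 11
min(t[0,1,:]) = -71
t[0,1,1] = 18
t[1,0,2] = -37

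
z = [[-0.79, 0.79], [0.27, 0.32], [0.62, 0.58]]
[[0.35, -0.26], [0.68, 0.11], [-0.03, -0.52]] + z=[[-0.44,0.53], [0.95,0.43], [0.59,0.06]]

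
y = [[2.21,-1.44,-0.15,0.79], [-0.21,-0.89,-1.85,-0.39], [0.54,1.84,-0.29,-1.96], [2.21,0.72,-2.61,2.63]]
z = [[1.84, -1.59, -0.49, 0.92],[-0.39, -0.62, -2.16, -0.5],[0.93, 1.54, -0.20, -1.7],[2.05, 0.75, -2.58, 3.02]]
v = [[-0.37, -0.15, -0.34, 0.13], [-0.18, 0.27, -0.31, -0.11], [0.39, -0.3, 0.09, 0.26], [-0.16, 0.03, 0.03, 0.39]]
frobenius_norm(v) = 1.00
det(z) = 52.55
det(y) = 52.23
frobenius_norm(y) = 6.22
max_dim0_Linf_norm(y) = 2.63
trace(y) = 3.66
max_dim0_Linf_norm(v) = 0.39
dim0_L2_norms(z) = [2.93, 2.42, 3.41, 3.62]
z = y + v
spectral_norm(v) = 0.75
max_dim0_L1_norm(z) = 6.14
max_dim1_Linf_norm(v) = 0.39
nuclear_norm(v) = 1.82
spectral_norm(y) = 4.79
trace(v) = 0.38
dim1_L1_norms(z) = [4.84, 3.67, 4.37, 8.4]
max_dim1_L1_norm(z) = 8.4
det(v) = 0.03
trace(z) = 4.04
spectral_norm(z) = 4.90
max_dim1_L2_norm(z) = 4.53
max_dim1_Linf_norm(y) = 2.63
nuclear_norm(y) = 11.56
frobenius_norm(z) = 6.26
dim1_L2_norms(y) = [2.76, 2.1, 2.76, 4.37]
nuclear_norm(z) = 11.58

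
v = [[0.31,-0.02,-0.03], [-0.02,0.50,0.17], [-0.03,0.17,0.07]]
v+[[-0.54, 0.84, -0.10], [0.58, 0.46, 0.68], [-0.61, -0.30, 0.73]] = [[-0.23, 0.82, -0.13], [0.56, 0.96, 0.85], [-0.64, -0.13, 0.80]]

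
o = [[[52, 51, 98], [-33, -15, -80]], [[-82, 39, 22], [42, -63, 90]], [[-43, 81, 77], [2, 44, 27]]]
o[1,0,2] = 22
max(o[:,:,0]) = 52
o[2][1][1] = 44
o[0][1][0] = -33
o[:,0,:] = [[52, 51, 98], [-82, 39, 22], [-43, 81, 77]]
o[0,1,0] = -33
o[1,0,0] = -82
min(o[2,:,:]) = -43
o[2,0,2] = 77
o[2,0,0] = -43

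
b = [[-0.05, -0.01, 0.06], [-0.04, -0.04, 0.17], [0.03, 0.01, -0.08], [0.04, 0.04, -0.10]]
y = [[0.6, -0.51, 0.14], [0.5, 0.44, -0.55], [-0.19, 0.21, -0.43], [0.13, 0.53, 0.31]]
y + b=[[0.55, -0.52, 0.20],[0.46, 0.4, -0.38],[-0.16, 0.22, -0.51],[0.17, 0.57, 0.21]]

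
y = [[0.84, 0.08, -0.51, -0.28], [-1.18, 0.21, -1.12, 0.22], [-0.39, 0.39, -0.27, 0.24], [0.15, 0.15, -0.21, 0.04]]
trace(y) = 0.82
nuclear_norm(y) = 3.19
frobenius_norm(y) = 2.08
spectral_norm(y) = 1.78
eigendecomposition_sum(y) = [[(0.87-0j),  -0.08+0.00j,  (-0.22+0j),  -0.33+0.00j], [(-0.64+0j),  (0.06-0j),  (0.16+0j),  0.24-0.00j], [(-0.44+0j),  (0.04-0j),  (0.11+0j),  (0.17-0j)], [(0.13-0j),  (-0.01+0j),  -0.03+0.00j,  (-0.05+0j)]] + [[-0.01+0.07j, 0.08+0.04j, (-0.14+0.09j), 0.02+0.01j], [-0.27+0.14j, (0.07+0.36j), (-0.65-0.22j), 0.00+0.09j], [0.02+0.14j, (0.17+0.02j), (-0.19+0.26j), (0.04+0.01j)], [0.02+0.07j, 0.08+0.00j, -0.08+0.13j, 0.02+0.00j]] + [[-0.01-0.07j, 0.08-0.04j, (-0.14-0.09j), 0.02-0.01j], [-0.27-0.14j, (0.07-0.36j), -0.65+0.22j, 0.00-0.09j], [0.02-0.14j, 0.17-0.02j, (-0.19-0.26j), (0.04-0.01j)], [0.02-0.07j, 0.08-0.00j, (-0.08-0.13j), 0.02-0.00j]] + [[-0.00-0.00j, -0j, (-0.01+0j), (0.02-0j)], [0.01+0.00j, (-0+0j), (0.01-0j), (-0.02+0j)], [0.00+0.00j, (-0+0j), -0j, -0.01+0.00j], [-0.02-0.00j, 0.00-0.00j, (-0.02+0j), 0.05-0.00j]]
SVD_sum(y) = [[0.33, -0.07, 0.23, -0.08], [-1.29, 0.28, -0.92, 0.32], [-0.45, 0.10, -0.32, 0.11], [-0.03, 0.01, -0.02, 0.01]] + [[0.52, 0.16, -0.74, -0.19], [0.13, 0.04, -0.18, -0.04], [0.01, 0.00, -0.01, -0.0], [0.15, 0.05, -0.21, -0.05]] + [[-0.0, -0.01, -0.00, -0.01], [-0.02, -0.10, -0.02, -0.05], [0.05, 0.28, 0.06, 0.14], [0.02, 0.11, 0.02, 0.06]] + [[-0.0, 0.0, 0.00, -0.01],  [0.0, -0.00, -0.0, 0.00],  [-0.0, 0.01, 0.00, -0.01],  [0.01, -0.01, -0.01, 0.03]]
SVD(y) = [[-0.23, -0.94, 0.04, -0.26],[0.92, -0.23, 0.32, 0.04],[0.32, -0.02, -0.88, -0.36],[0.02, -0.27, -0.35, 0.9]] @ diag([1.7811917470361331, 1.000276901930656, 0.37499206392581474, 0.03718913479811261]) @ [[-0.79, 0.17, -0.56, 0.19],[-0.55, -0.17, 0.79, 0.2],[-0.16, -0.86, -0.19, -0.44],[0.22, -0.44, -0.15, 0.86]]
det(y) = 0.02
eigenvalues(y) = [(1+0j), (-0.11+0.7j), (-0.11-0.7j), (0.05+0j)]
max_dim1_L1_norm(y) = 2.73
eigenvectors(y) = [[-0.74+0.00j, (-0.13+0.17j), (-0.13-0.17j), 0.25+0.00j], [(0.55+0j), -0.86+0.00j, -0.86-0.00j, (-0.41+0j)], [0.37+0.00j, -0.12+0.40j, -0.12-0.40j, (-0.15+0j)], [-0.11+0.00j, (-0.04+0.19j), -0.04-0.19j, 0.87+0.00j]]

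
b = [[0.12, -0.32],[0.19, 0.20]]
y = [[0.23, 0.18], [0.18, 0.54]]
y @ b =[[0.06, -0.04], [0.12, 0.05]]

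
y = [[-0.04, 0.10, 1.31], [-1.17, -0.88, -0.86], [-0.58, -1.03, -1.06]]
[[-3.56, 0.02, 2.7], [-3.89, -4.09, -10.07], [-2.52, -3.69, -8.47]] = y@[[2.38, 1.37, 4.32],[4.15, 2.99, 3.84],[-2.96, -0.17, 1.9]]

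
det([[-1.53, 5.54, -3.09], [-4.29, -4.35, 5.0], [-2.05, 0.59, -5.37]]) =-180.262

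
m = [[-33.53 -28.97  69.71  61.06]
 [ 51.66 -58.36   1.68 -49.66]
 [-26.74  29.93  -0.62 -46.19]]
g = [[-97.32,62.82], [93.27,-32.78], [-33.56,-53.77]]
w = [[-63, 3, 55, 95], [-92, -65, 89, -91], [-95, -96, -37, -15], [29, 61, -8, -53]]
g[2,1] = -53.77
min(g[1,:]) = -32.78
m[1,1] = -58.36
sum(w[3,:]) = 29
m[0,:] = [-33.53, -28.97, 69.71, 61.06]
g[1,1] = -32.78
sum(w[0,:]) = 90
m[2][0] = -26.74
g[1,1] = -32.78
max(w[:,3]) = 95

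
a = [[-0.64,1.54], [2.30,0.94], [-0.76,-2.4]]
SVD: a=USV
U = [[-0.29,0.66],[-0.61,-0.68],[0.73,-0.32]]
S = [3.31, 2.09]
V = [[-0.54, -0.84], [-0.84, 0.54]]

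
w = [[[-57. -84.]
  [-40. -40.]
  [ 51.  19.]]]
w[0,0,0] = -57.0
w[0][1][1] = -40.0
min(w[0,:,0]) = -57.0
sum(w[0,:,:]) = -151.0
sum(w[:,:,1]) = -105.0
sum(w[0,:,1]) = -105.0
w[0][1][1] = -40.0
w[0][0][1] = -84.0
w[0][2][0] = 51.0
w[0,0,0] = -57.0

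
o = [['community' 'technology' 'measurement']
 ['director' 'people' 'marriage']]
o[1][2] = 'marriage'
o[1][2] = 'marriage'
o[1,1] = 'people'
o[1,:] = ['director', 'people', 'marriage']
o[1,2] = 'marriage'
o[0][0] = 'community'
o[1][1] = 'people'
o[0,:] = ['community', 'technology', 'measurement']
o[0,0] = 'community'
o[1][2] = 'marriage'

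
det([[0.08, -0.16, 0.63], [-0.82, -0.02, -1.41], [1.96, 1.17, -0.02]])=-0.003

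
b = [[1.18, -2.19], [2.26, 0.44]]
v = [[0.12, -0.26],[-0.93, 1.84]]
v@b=[[-0.45, -0.38], [3.06, 2.85]]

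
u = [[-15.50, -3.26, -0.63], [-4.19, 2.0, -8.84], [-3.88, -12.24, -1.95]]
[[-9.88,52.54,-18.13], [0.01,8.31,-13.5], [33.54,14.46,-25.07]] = u@[[1.31, -3.37, 0.78], [-2.95, -0.21, 1.56], [-1.29, 0.61, 1.51]]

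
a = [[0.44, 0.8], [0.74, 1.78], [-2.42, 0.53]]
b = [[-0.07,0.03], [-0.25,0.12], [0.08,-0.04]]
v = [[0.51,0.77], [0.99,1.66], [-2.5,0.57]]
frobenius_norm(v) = 3.34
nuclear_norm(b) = 0.30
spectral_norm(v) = 2.75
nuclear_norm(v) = 4.65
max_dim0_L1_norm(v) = 4.0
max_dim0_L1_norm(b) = 0.4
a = v + b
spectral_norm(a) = 2.58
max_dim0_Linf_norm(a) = 2.42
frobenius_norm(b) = 0.30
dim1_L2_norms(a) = [0.91, 1.93, 2.48]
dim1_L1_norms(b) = [0.1, 0.37, 0.12]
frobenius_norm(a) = 3.27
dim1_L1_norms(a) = [1.24, 2.52, 2.95]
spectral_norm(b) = 0.30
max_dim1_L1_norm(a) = 2.95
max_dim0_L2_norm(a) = 2.57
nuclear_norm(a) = 4.59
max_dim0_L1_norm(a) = 3.6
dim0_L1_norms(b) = [0.4, 0.19]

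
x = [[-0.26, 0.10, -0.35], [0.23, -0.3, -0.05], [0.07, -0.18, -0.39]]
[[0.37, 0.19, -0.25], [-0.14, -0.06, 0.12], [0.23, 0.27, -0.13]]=x @[[0.01, 1.21, 0.03], [0.63, 1.30, -0.46], [-0.88, -1.07, 0.56]]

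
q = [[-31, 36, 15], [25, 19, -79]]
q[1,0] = 25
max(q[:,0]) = 25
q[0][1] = 36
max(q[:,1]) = 36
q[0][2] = 15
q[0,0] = -31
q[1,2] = -79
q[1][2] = -79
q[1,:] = [25, 19, -79]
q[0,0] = -31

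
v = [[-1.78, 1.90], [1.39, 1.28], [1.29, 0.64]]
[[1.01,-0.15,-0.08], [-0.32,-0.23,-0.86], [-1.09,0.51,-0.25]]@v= [[-2.11,1.68], [-0.86,-1.45], [2.33,-1.58]]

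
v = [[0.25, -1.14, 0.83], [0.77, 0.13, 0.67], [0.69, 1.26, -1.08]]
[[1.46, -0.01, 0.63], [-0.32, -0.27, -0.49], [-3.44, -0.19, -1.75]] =v @ [[-1.64, -0.23, -1.01],[-0.54, -0.13, -0.40],[1.51, -0.12, 0.51]]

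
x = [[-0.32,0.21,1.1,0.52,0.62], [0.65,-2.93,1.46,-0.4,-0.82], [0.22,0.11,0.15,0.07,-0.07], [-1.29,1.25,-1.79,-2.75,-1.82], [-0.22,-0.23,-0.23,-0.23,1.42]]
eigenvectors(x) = [[-0.13-0.09j, (-0.13+0.09j), 0.90+0.00j, -0.61+0.00j, 0.13+0.00j],[(-0.16+0.5j), -0.16-0.50j, 0.16+0.00j, (-0.33+0j), -0.12+0.00j],[-0.01j, 0.01j, (-0.22+0j), -0.47+0.00j, -0.06+0.00j],[0.83+0.00j, (0.83-0j), -0.33+0.00j, 0.50+0.00j, (-0.43+0j)],[0.02+0.03j, (0.02-0.03j), 0.05+0.00j, (-0.2+0j), 0.88+0.00j]]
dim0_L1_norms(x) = [2.7, 4.73, 4.73, 3.97, 4.75]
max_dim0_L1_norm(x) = 4.75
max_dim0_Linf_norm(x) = 2.93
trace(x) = -4.43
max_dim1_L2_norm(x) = 4.16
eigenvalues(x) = [(-2.84+0.85j), (-2.84-0.85j), (-0.71+0j), (0.41+0j), (1.55+0j)]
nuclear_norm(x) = 10.29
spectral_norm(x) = 4.54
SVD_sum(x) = [[0.25, -0.44, 0.44, 0.42, 0.26], [0.61, -1.08, 1.09, 1.04, 0.64], [0.03, -0.05, 0.05, 0.05, 0.03], [-1.18, 2.08, -2.10, -2.00, -1.22], [0.08, -0.14, 0.14, 0.13, 0.08]] + [[-0.03, 0.41, -0.08, 0.30, 0.36],[0.13, -1.80, 0.34, -1.32, -1.61],[-0.00, 0.02, -0.00, 0.02, 0.02],[0.06, -0.83, 0.15, -0.61, -0.74],[-0.03, 0.39, -0.07, 0.29, 0.35]] + [[0.0, 0.01, 0.0, 0.01, -0.02], [-0.05, -0.07, -0.04, -0.10, 0.15], [0.05, 0.08, 0.04, 0.1, -0.15], [-0.04, -0.07, -0.04, -0.09, 0.13], [-0.31, -0.49, -0.28, -0.64, 0.99]] + [[-0.54, 0.24, 0.73, -0.21, 0.02], [-0.05, 0.02, 0.07, -0.02, 0.00], [-0.00, 0.0, 0.00, -0.00, 0.0], [-0.14, 0.06, 0.19, -0.05, 0.00], [0.02, -0.01, -0.02, 0.01, -0.0]] + [[-0.00,-0.00,-0.0,0.0,-0.00],  [0.00,0.0,0.0,-0.0,0.0],  [0.14,0.07,0.06,-0.1,0.03],  [0.01,0.00,0.00,-0.0,0.0],  [0.02,0.01,0.01,-0.01,0.0]]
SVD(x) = [[0.18, -0.2, -0.02, 0.96, 0.01], [0.45, 0.87, 0.14, 0.09, -0.02], [0.02, -0.01, -0.15, 0.0, -0.99], [-0.87, 0.4, 0.13, 0.25, -0.04], [0.06, -0.19, 0.97, -0.03, -0.14]] @ diag([4.537017039987295, 3.173885273239896, 1.381950686463777, 0.9985664439787831, 0.19901258331497892]) @ [[0.3, -0.53, 0.53, 0.51, 0.31], [0.05, -0.65, 0.12, -0.48, -0.58], [-0.23, -0.36, -0.21, -0.48, 0.74], [-0.56, 0.25, 0.76, -0.22, 0.02], [-0.73, -0.33, -0.29, 0.49, -0.16]]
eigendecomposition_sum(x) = [[(0.09+0.13j), (0.15-0.43j), (0.04+0.18j), 0.31+0.02j, 0.16-0.06j], [(0.33-0.39j), -1.47-0.09j, (0.53-0.29j), (-0.2-1j), -0.32-0.46j], [(-0+0.01j), (0.03-0.01j), -0.01+0.01j, (0.01+0.02j), (0.01+0.01j)], [-0.75-0.31j, 0.59+2.26j, -0.71-0.66j, -1.41+0.80j, (-0.53+0.71j)], [-0.01-0.03j, (-0.06+0.08j), -0.04j, (-0.07-0.02j), (-0.04+0j)]] + [[0.09-0.13j, 0.15+0.43j, (0.04-0.18j), (0.31-0.02j), 0.16+0.06j], [0.33+0.39j, (-1.47+0.09j), (0.53+0.29j), (-0.2+1j), (-0.32+0.46j)], [(-0-0.01j), 0.03+0.01j, -0.01-0.01j, (0.01-0.02j), 0.01-0.01j], [(-0.75+0.31j), (0.59-2.26j), (-0.71+0.66j), -1.41-0.80j, -0.53-0.71j], [(-0.01+0.03j), (-0.06-0.08j), 0.04j, -0.07+0.02j, -0.04-0.00j]] + [[-0.57-0.00j, -0.09+0.00j, 0.67+0.00j, (-0.11-0j), 0.06-0.00j], [-0.10-0.00j, (-0.02+0j), 0.12+0.00j, (-0.02-0j), (0.01-0j)], [(0.14+0j), 0.02-0.00j, (-0.16-0j), (0.03+0j), (-0.01+0j)], [(0.2+0j), (0.03-0j), (-0.24-0j), (0.04+0j), -0.02+0.00j], [-0.03-0.00j, -0.01+0.00j, 0.04+0.00j, -0.01-0.00j, 0.00-0.00j]] + [[0.10+0.00j, (0.03-0j), (0.4-0j), (0.02+0j), 0.02+0.00j],[0.05+0.00j, 0.01-0.00j, 0.22-0.00j, (0.01+0j), 0.01+0.00j],[(0.08+0j), (0.02-0j), (0.31-0j), 0.02+0.00j, (0.02+0j)],[-0.08-0.00j, -0.02+0.00j, -0.33+0.00j, -0.02-0.00j, -0.02-0.00j],[0.03+0.00j, 0.01-0.00j, (0.13-0j), (0.01+0j), (0.01+0j)]] + [[(-0.03-0j), -0.02+0.00j, -0.06+0.00j, (-0.01-0j), (0.22-0j)],[0.03+0.00j, (0.02-0j), (0.06-0j), 0.01+0.00j, (-0.21+0j)],[(0.01+0j), (0.01-0j), (0.03-0j), (0.01+0j), (-0.09+0j)],[(0.1+0j), (0.06-0j), 0.19-0.00j, (0.05+0j), -0.72+0.00j],[-0.20-0.00j, -0.12+0.00j, -0.40+0.00j, (-0.1-0j), 1.48-0.00j]]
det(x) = -3.95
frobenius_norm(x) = 5.80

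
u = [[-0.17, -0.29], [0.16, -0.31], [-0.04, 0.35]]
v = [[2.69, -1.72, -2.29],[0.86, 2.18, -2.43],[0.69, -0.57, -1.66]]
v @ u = [[-0.64, -1.05], [0.3, -1.78], [-0.14, -0.6]]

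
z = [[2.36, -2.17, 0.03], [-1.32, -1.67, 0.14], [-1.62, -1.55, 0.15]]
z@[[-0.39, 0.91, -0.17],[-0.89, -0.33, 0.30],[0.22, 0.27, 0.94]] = [[1.02, 2.87, -1.02], [2.03, -0.61, -0.14], [2.04, -0.92, -0.05]]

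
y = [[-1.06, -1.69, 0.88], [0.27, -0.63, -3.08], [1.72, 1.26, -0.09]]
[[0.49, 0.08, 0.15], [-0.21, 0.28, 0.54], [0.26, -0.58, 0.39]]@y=[[-0.24,-0.69,0.17], [1.23,0.86,-1.1], [0.24,0.42,1.98]]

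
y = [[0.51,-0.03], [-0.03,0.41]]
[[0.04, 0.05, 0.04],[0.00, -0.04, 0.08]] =y @ [[0.08,0.09,0.09], [0.01,-0.09,0.19]]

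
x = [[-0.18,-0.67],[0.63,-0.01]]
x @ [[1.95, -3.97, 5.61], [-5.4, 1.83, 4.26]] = [[3.27, -0.51, -3.86], [1.28, -2.52, 3.49]]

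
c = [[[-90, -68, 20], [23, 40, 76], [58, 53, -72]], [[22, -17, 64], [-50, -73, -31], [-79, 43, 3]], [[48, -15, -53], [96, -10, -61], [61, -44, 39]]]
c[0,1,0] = 23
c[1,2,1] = 43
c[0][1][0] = 23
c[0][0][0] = -90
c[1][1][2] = -31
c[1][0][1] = -17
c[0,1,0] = 23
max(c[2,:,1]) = -10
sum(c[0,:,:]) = 40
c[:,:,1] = [[-68, 40, 53], [-17, -73, 43], [-15, -10, -44]]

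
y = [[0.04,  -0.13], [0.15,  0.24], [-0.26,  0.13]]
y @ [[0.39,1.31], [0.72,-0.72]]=[[-0.08,0.15], [0.23,0.02], [-0.01,-0.43]]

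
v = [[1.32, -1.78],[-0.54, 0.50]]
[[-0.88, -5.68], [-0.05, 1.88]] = v @ [[1.75,  -1.66],[1.79,  1.96]]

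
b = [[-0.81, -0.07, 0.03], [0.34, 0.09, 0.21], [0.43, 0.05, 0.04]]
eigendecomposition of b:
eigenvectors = [[0.87, 0.06, 0.09], [-0.23, -0.97, -0.97], [-0.43, -0.25, 0.24]]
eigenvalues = [-0.81, 0.12, 0.0]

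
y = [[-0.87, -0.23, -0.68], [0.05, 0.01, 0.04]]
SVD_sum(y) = [[-0.87, -0.23, -0.68], [0.05, 0.01, 0.04]] + [[0.0, -0.0, 0.0], [0.0, -0.0, 0.00]]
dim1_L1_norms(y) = [1.78, 0.1]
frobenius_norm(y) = 1.13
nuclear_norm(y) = 1.13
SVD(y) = [[-1.00,0.06], [0.06,1.00]] @ diag([1.12977380192903, 0.0033401309592941786]) @ [[0.77, 0.2, 0.60], [0.02, -0.96, 0.29]]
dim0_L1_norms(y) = [0.92, 0.24, 0.72]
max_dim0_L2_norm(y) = 0.87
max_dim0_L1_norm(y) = 0.92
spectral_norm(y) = 1.13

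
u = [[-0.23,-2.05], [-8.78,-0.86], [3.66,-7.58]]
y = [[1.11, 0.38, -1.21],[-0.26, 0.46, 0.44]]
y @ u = [[-8.02, 6.57], [-2.37, -3.2]]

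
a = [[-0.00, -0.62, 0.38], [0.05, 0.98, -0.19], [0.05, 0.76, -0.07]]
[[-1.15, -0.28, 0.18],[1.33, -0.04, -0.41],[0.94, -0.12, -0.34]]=a @[[1.21, -1.29, 1.77],[1.04, -0.17, -0.61],[-1.33, -1.01, -0.52]]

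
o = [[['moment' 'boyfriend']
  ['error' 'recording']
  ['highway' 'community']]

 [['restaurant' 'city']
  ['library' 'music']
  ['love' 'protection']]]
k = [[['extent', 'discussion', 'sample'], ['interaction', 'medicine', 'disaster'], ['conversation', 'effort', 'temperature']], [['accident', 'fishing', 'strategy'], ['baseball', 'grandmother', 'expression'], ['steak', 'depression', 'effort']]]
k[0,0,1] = 'discussion'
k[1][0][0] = 'accident'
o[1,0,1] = 'city'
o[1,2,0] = 'love'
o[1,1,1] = 'music'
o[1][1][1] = 'music'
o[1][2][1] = 'protection'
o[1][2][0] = 'love'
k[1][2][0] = 'steak'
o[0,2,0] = 'highway'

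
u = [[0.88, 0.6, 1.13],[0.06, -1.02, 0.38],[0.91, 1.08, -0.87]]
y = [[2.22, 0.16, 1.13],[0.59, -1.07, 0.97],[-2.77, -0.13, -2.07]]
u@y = [[-0.82, -0.65, -0.76], [-1.52, 1.05, -1.71], [5.07, -0.90, 3.88]]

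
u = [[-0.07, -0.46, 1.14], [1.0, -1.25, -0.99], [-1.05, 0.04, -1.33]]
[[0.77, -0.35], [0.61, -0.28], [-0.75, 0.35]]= u@[[0.17, -0.08], [-0.68, 0.31], [0.41, -0.19]]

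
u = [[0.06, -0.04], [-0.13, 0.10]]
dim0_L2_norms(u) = [0.14, 0.11]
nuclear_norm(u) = 0.18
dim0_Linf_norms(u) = [0.13, 0.1]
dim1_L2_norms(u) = [0.07, 0.16]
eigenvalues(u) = [0.01, 0.15]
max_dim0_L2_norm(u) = 0.14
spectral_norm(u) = 0.18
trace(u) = 0.16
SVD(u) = [[-0.40, 0.92], [0.92, 0.40]] @ diag([0.17910904473629402, 0.004466552770564186]) @ [[-0.8, 0.60], [0.6, 0.80]]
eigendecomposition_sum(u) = [[0.00, 0.0], [0.00, 0.00]] + [[0.06, -0.04], [-0.13, 0.10]]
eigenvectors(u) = [[-0.59, 0.39], [-0.81, -0.92]]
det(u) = 0.00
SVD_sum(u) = [[0.06, -0.04], [-0.13, 0.10]] + [[0.0,0.0], [0.00,0.0]]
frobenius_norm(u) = 0.18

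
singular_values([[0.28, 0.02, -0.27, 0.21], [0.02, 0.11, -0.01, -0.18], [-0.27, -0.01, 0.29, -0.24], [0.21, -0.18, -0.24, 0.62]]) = [0.93, 0.34, 0.02, 0.01]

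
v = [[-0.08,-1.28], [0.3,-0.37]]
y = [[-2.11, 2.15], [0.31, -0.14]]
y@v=[[0.81, 1.91], [-0.07, -0.34]]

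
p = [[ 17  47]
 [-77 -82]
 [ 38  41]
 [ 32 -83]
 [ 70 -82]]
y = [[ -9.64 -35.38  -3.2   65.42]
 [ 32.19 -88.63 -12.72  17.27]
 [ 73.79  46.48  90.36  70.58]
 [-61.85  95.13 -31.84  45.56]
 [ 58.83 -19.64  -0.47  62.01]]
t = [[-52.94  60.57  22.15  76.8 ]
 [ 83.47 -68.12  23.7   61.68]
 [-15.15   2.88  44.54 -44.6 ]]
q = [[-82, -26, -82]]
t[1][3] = 61.68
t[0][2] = 22.15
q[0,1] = -26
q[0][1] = -26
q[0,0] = -82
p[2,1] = 41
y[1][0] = 32.19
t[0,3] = 76.8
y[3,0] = -61.85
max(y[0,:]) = 65.42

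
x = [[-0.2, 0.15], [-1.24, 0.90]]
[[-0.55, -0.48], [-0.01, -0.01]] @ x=[[0.71, -0.51], [0.01, -0.01]]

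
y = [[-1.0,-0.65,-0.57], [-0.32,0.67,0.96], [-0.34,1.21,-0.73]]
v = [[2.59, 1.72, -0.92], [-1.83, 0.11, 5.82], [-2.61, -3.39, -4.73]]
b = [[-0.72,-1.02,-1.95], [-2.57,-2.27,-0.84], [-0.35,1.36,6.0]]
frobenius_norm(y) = 2.31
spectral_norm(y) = 1.55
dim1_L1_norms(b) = [3.69, 5.68, 7.71]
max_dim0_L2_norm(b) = 6.36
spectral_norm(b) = 6.69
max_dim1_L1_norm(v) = 10.73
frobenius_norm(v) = 9.40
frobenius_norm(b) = 7.47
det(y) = 2.11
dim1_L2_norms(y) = [1.32, 1.21, 1.45]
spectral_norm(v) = 7.88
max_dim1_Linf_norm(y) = 1.21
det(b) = 1.32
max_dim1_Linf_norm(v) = 5.82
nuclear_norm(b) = 10.07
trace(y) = -1.06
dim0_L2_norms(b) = [2.69, 2.84, 6.36]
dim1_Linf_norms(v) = [2.59, 5.82, 4.73]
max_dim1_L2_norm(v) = 6.38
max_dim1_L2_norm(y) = 1.45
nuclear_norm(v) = 13.08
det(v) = 2.77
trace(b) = 3.01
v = y @ b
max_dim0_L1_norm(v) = 11.47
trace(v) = -2.03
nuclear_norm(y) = 3.93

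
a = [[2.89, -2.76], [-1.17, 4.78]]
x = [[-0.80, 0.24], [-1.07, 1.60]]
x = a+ [[-3.69, 3.0],[0.1, -3.18]]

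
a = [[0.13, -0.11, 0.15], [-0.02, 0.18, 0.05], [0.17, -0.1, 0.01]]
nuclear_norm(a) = 0.55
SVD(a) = [[-0.68, 0.52, 0.52], [0.41, 0.85, -0.32], [-0.61, -0.01, -0.79]] @ diag([0.3024707990252889, 0.16261260177272419, 0.08870488984102712]) @ [[-0.66, 0.69, -0.29], [0.3, 0.60, 0.74], [-0.69, -0.40, 0.61]]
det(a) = -0.00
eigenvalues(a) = [(-0.1+0j), (0.21+0.03j), (0.21-0.03j)]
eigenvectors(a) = [[(0.6+0j),  (-0.78+0j),  -0.78-0.00j], [(0.18+0j),  (-0.21+0.2j),  (-0.21-0.2j)], [-0.78+0.00j,  (-0.56-0.01j),  (-0.56+0.01j)]]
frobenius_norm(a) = 0.35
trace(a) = 0.32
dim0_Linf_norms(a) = [0.17, 0.18, 0.15]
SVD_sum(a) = [[0.14, -0.14, 0.06], [-0.08, 0.09, -0.04], [0.12, -0.13, 0.05]] + [[0.03, 0.05, 0.06], [0.04, 0.08, 0.1], [-0.0, -0.0, -0.00]] + [[-0.03,  -0.02,  0.03], [0.02,  0.01,  -0.02], [0.05,  0.03,  -0.04]]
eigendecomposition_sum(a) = [[(-0.04-0j), 0.00+0.00j, (0.05-0j)], [-0.01-0.00j, 0j, 0.01-0.00j], [0.05+0.00j, -0.00-0.00j, -0.06+0.00j]] + [[0.08-0.10j, (-0.06+0.4j), 0.05+0.02j],[-0.00-0.05j, 0.09+0.12j, 0.02-0.01j],[(0.06-0.07j), -0.05+0.29j, (0.04+0.01j)]] + [[(0.08+0.1j), (-0.06-0.4j), 0.05-0.02j], [-0.00+0.05j, (0.09-0.12j), (0.02+0.01j)], [(0.06+0.07j), -0.05-0.29j, 0.04-0.01j]]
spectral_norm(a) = 0.30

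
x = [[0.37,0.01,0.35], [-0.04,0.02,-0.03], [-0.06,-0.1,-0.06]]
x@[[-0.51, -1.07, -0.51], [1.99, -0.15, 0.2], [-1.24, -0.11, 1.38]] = [[-0.6,-0.44,0.3], [0.10,0.04,-0.02], [-0.09,0.09,-0.07]]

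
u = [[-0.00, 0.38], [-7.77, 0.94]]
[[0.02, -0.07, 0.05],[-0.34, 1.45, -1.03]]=u @ [[0.05, -0.21, 0.15], [0.05, -0.19, 0.14]]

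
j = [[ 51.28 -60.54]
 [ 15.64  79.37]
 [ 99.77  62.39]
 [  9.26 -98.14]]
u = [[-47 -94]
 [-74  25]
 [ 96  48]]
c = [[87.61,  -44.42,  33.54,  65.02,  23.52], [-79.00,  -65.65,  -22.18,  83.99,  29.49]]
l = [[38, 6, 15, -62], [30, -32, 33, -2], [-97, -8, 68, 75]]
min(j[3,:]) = -98.14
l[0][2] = 15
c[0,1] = -44.42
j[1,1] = 79.37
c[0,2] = 33.54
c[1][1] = -65.65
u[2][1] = 48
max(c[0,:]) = 87.61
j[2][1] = 62.39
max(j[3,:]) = 9.26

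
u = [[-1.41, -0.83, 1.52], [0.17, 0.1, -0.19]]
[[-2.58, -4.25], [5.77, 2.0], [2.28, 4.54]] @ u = [[2.92, 1.72, -3.11], [-7.8, -4.59, 8.39], [-2.44, -1.44, 2.60]]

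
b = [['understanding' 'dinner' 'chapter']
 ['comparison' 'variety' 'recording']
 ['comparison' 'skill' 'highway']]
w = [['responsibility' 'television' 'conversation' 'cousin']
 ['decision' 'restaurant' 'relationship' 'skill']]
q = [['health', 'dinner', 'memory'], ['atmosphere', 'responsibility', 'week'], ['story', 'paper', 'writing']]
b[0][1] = 'dinner'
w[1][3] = 'skill'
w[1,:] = ['decision', 'restaurant', 'relationship', 'skill']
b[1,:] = ['comparison', 'variety', 'recording']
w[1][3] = 'skill'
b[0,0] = 'understanding'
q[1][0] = 'atmosphere'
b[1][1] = 'variety'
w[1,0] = 'decision'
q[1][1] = 'responsibility'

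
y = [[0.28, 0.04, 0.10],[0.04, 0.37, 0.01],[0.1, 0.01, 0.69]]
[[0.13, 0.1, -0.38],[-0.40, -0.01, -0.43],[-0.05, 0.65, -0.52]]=y@[[0.70, 0.02, -1.01],[-1.16, -0.05, -1.03],[-0.15, 0.94, -0.59]]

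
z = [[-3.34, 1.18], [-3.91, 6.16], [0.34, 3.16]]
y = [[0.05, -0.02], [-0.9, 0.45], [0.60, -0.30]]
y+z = [[-3.29, 1.16],[-4.81, 6.61],[0.94, 2.86]]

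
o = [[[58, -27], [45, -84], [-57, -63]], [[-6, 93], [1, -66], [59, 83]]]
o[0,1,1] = -84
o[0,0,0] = 58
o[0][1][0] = 45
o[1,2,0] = 59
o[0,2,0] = -57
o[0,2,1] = -63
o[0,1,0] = 45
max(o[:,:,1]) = 93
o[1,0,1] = 93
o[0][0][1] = -27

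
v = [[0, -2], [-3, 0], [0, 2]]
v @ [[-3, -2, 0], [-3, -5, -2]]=[[6, 10, 4], [9, 6, 0], [-6, -10, -4]]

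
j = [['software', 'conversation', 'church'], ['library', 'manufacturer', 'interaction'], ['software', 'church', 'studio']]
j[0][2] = 'church'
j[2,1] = 'church'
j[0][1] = 'conversation'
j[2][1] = 'church'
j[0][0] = 'software'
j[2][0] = 'software'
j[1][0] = 'library'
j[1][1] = 'manufacturer'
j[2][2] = 'studio'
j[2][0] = 'software'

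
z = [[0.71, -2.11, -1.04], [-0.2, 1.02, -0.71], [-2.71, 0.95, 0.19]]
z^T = [[0.71, -0.20, -2.71], [-2.11, 1.02, 0.95], [-1.04, -0.71, 0.19]]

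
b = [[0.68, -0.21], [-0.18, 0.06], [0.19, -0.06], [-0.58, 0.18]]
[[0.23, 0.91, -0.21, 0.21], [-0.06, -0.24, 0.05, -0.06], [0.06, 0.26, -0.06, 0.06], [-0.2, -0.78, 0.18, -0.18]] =b @ [[0.25, 1.18, -0.42, -0.14], [-0.28, -0.53, -0.38, -1.46]]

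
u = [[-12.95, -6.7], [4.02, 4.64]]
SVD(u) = [[-0.93, 0.37], [0.37, 0.93]] @ diag([15.678355091990792, 2.1146351007789432]) @ [[0.86,0.51],  [-0.51,0.86]]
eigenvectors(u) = [[-0.97, 0.39], [0.25, -0.92]]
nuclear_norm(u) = 17.79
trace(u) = -8.31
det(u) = -33.15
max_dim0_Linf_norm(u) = 12.95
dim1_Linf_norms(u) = [12.95, 4.64]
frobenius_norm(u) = 15.82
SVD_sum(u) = [[-12.55, -7.38], [5.01, 2.95]] + [[-0.4, 0.68], [-0.99, 1.69]]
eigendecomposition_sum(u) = [[-12.6, -5.31], [3.19, 1.34]] + [[-0.35, -1.39], [0.83, 3.3]]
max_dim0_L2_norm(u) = 13.56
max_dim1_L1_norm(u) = 19.65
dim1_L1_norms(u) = [19.65, 8.66]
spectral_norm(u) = 15.68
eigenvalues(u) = [-11.26, 2.95]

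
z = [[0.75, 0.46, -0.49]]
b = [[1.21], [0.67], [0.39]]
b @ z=[[0.91,0.56,-0.59], [0.50,0.31,-0.33], [0.29,0.18,-0.19]]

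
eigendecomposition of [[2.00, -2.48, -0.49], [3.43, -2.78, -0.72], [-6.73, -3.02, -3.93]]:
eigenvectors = [[-0.27-0.21j, (-0.27+0.21j), (0.11+0j)], [(-0.49+0.03j), (-0.49-0.03j), (0.13+0j)], [(0.8+0j), (0.8-0j), 0.98+0.00j]]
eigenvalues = [(0.21+1.62j), (0.21-1.62j), (-5.13+0j)]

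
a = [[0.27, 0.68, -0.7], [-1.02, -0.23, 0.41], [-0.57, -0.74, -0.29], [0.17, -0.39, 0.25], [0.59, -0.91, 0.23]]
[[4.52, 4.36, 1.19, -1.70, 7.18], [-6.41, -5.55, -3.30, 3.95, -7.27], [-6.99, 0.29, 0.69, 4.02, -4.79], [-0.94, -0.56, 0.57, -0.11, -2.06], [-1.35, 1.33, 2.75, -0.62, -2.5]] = a@[[5.36, 3.33, 2.64, -3.83, 4.46],[5.10, -0.74, -1.96, -2.07, 4.62],[0.56, -5.67, -2.58, -1.06, -4.05]]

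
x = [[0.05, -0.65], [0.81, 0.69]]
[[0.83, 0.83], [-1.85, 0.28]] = x@[[-1.13, 1.34],[-1.36, -1.17]]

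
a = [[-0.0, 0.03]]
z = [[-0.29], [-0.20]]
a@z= [[-0.01]]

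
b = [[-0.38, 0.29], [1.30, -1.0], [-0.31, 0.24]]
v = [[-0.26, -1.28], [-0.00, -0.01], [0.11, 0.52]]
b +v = [[-0.64, -0.99],[1.30, -1.01],[-0.2, 0.76]]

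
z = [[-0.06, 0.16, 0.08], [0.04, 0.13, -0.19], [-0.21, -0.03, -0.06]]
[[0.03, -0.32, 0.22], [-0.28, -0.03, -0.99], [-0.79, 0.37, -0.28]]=z @ [[3.09, -1.13, 0.13], [0.20, -1.76, -0.89], [2.25, -1.29, 4.65]]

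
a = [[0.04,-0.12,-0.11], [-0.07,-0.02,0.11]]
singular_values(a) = [0.19, 0.1]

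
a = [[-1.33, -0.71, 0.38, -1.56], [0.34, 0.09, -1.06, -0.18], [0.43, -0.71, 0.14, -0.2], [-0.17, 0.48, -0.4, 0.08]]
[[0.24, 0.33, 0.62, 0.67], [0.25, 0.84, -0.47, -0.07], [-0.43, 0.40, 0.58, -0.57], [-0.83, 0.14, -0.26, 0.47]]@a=[[-0.05, -0.26, -0.44, -0.50],[-0.24, 0.2, -0.83, -0.45],[1.05, -0.34, -0.28, 0.44],[0.96, 1.01, -0.69, 1.36]]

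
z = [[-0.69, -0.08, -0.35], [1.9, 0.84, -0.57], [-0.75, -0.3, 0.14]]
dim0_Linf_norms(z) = [1.9, 0.84, 0.57]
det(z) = 0.00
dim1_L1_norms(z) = [1.12, 3.31, 1.19]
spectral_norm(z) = 2.37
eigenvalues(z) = [1.07, -0.78, -0.0]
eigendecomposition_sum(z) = [[0.03,0.02,-0.02],[1.18,0.74,-0.90],[-0.4,-0.25,0.3]] + [[-0.72, -0.10, -0.33],[0.72, 0.10, 0.33],[-0.35, -0.05, -0.16]] + [[-0.00, 0.0, 0.00], [0.00, -0.0, -0.0], [0.0, -0.0, -0.0]]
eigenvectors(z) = [[-0.02, -0.67, -0.29],[-0.95, 0.67, 0.89],[0.32, -0.33, 0.36]]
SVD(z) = [[-0.25, -0.96, -0.14], [0.91, -0.28, 0.32], [-0.35, -0.05, 0.94]] @ diag([2.37293651651185, 0.5355062898908798, 0.00230262717544134]) @ [[0.91,0.37,-0.2], [0.31,-0.27,0.91], [0.29,-0.89,-0.36]]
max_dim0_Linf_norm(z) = 1.9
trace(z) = 0.29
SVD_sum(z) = [[-0.53, -0.22, 0.12],[1.95, 0.80, -0.43],[-0.74, -0.31, 0.17]] + [[-0.16, 0.14, -0.47], [-0.05, 0.04, -0.14], [-0.01, 0.01, -0.02]] + [[-0.0, 0.00, 0.0], [0.00, -0.0, -0.0], [0.00, -0.0, -0.0]]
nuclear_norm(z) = 2.91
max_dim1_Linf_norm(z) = 1.9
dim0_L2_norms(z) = [2.16, 0.9, 0.68]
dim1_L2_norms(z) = [0.78, 2.15, 0.82]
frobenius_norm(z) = 2.43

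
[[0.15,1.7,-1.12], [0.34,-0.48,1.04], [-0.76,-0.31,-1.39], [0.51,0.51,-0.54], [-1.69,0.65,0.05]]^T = [[0.15, 0.34, -0.76, 0.51, -1.69], [1.70, -0.48, -0.31, 0.51, 0.65], [-1.12, 1.04, -1.39, -0.54, 0.05]]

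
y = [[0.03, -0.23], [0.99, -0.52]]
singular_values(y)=[1.13, 0.19]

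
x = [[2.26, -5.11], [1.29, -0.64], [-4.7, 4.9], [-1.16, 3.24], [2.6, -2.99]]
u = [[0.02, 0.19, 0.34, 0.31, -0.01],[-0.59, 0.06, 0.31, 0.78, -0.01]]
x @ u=[[3.06, 0.12, -0.82, -3.29, 0.03], [0.4, 0.21, 0.24, -0.1, -0.01], [-2.98, -0.6, -0.08, 2.37, -0.00], [-1.93, -0.03, 0.61, 2.17, -0.02], [1.82, 0.31, -0.04, -1.53, 0.0]]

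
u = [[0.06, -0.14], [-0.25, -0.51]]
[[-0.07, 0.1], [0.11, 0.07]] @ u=[[-0.03, -0.04], [-0.01, -0.05]]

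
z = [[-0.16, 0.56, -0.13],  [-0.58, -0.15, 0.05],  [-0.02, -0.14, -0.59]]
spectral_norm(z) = 0.61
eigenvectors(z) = [[(0.01+0.7j), 0.01-0.70j, (0.16+0j)], [-0.71+0.00j, (-0.71-0j), 0.10+0.00j], [(0.07-0.12j), (0.07+0.12j), 0.98+0.00j]]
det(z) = -0.22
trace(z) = -0.90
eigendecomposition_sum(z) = [[-0.07+0.28j, (0.28+0.07j), -0.02-0.05j],[-0.28-0.08j, -0.07+0.29j, (0.05-0.02j)],[(0.04-0.04j), (-0.04-0.04j), -0.00+0.01j]] + [[-0.07-0.28j, 0.28-0.07j, (-0.02+0.05j)], [(-0.28+0.08j), (-0.07-0.29j), 0.05+0.02j], [(0.04+0.04j), -0.04+0.04j, -0.00-0.01j]] + [[(-0.02-0j), -0.01-0.00j, -0.10+0.00j],[-0.01-0.00j, -0.01-0.00j, -0.06+0.00j],[(-0.1-0j), (-0.06-0j), -0.59+0.00j]]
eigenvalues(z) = [(-0.15+0.58j), (-0.15-0.58j), (-0.61+0j)]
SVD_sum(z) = [[-0.04, -0.02, -0.09], [-0.10, -0.04, -0.21], [-0.24, -0.08, -0.49]] + [[-0.16, 0.03, 0.07], [-0.46, 0.08, 0.22], [0.22, -0.04, -0.11]] + [[0.04, 0.55, -0.12], [-0.02, -0.2, 0.04], [-0.0, -0.02, 0.00]]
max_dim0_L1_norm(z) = 0.85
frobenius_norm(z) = 1.04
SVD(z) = [[-0.17,-0.29,-0.94], [-0.39,-0.86,0.34], [-0.91,0.42,0.03]] @ diag([0.6080208910988214, 0.6005653170380065, 0.5960133353864104]) @ [[0.44, 0.15, 0.88], [0.89, -0.16, -0.42], [-0.08, -0.98, 0.21]]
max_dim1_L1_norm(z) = 0.85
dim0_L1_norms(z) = [0.76, 0.85, 0.77]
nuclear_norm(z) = 1.80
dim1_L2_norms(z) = [0.6, 0.6, 0.61]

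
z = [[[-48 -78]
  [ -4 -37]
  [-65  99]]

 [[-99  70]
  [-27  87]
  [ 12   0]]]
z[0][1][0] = -4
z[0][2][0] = -65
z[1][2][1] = 0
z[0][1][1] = -37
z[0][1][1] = -37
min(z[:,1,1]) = -37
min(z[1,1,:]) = -27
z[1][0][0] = -99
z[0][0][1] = -78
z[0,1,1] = -37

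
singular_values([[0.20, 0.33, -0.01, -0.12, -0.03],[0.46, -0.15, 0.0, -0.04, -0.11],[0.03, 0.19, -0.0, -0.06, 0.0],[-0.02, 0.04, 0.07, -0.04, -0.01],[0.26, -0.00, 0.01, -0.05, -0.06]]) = [0.59, 0.43, 0.08, 0.0, 0.0]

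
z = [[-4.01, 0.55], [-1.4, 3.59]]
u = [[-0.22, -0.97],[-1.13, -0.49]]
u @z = [[2.24, -3.60],[5.22, -2.38]]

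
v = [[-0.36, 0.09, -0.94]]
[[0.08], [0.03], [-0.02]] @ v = [[-0.03,0.01,-0.08], [-0.01,0.00,-0.03], [0.01,-0.0,0.02]]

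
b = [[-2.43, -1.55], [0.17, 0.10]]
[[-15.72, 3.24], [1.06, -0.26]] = b @ [[3.33, -3.81], [4.92, 3.88]]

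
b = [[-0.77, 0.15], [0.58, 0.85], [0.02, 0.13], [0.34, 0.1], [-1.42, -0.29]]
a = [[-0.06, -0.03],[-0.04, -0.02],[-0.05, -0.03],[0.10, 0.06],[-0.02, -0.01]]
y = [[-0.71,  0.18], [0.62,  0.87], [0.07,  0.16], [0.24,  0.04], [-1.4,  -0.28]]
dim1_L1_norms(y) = [0.89, 1.49, 0.23, 0.28, 1.68]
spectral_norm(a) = 0.15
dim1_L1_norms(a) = [0.09, 0.06, 0.08, 0.16, 0.03]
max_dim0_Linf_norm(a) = 0.1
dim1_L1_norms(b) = [0.92, 1.43, 0.15, 0.44, 1.71]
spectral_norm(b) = 1.83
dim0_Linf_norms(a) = [0.1, 0.06]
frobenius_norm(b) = 1.98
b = y + a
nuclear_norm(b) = 2.59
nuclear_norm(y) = 2.57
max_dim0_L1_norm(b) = 3.13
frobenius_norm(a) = 0.15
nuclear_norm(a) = 0.16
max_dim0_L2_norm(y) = 1.71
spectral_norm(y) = 1.79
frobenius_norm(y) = 1.95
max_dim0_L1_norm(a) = 0.27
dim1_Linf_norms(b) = [0.77, 0.85, 0.13, 0.34, 1.42]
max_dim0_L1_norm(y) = 3.04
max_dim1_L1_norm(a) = 0.16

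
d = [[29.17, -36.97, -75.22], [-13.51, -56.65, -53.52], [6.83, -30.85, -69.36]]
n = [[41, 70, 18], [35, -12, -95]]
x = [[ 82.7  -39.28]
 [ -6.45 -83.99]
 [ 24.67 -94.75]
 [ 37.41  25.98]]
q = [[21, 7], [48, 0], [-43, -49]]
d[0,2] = -75.22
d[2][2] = -69.36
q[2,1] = -49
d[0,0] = 29.17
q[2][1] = -49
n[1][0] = 35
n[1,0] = 35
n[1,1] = -12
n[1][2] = -95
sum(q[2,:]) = -92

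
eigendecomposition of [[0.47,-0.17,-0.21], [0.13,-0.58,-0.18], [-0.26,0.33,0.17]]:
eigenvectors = [[0.87,  0.33,  0.07],[0.17,  -0.21,  0.90],[-0.45,  0.92,  -0.43]]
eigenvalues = [0.55, -0.0, -0.49]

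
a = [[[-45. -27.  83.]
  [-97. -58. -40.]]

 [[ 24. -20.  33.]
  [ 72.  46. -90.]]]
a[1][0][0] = 24.0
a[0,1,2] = -40.0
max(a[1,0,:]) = 33.0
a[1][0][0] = 24.0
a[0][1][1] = -58.0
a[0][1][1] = -58.0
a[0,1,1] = -58.0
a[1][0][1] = -20.0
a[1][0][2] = 33.0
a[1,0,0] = 24.0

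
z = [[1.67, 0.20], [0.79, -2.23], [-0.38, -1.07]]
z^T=[[1.67, 0.79, -0.38], [0.20, -2.23, -1.07]]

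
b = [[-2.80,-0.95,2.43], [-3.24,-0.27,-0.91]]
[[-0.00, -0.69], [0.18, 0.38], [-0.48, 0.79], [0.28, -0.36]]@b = [[2.24, 0.19, 0.63], [-1.74, -0.27, 0.09], [-1.22, 0.24, -1.89], [0.38, -0.17, 1.01]]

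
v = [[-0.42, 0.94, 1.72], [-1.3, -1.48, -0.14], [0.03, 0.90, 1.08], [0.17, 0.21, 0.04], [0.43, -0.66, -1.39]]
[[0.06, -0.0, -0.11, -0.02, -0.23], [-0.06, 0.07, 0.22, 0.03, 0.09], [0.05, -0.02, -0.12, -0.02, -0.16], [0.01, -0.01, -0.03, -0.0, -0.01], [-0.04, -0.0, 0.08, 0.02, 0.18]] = v@ [[0.01, -0.02, -0.07, -0.01, -0.03], [0.03, -0.03, -0.08, -0.01, -0.02], [0.02, 0.01, -0.04, -0.01, -0.13]]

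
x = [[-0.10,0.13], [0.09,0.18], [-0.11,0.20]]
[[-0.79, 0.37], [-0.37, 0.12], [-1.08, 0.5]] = x @ [[3.20, -1.71],[-3.65, 1.54]]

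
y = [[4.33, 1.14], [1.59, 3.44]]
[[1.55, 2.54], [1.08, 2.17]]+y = [[5.88, 3.68],  [2.67, 5.61]]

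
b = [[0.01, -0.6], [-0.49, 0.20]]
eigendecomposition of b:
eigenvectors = [[-0.80,0.68], [-0.6,-0.73]]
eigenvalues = [-0.45, 0.66]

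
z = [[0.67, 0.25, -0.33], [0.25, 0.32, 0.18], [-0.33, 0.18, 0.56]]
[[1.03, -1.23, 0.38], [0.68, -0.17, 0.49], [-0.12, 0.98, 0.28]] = z @ [[1.30, -1.59, 0.08], [0.97, 0.31, 1.43], [0.24, 0.72, 0.08]]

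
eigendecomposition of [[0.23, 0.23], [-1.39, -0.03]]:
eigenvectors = [[(-0.09-0.37j), (-0.09+0.37j)], [(0.93+0j), 0.93-0.00j]]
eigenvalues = [(0.1+0.55j), (0.1-0.55j)]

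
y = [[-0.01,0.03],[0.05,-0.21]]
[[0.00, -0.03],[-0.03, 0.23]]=y@[[-0.02, 0.01], [0.14, -1.10]]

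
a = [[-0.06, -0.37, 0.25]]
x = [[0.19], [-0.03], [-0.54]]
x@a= [[-0.01,  -0.07,  0.05], [0.00,  0.01,  -0.01], [0.03,  0.20,  -0.14]]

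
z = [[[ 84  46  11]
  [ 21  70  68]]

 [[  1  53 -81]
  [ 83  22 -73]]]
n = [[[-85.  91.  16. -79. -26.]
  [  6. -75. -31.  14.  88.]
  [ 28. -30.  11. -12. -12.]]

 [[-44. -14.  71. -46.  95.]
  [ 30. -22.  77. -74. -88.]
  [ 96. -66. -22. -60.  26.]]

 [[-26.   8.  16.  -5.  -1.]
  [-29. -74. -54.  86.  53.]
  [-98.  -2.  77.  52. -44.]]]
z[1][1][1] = 22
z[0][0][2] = 11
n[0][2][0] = 28.0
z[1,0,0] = 1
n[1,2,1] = -66.0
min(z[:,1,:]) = -73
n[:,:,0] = [[-85.0, 6.0, 28.0], [-44.0, 30.0, 96.0], [-26.0, -29.0, -98.0]]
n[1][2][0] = 96.0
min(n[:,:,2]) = -54.0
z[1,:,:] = [[1, 53, -81], [83, 22, -73]]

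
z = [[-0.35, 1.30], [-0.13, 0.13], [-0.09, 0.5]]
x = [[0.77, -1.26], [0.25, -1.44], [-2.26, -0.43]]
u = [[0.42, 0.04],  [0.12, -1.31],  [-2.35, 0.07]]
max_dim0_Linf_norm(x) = 2.26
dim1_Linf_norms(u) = [0.42, 1.31, 2.35]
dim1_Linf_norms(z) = [1.3, 0.13, 0.5]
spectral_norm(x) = 2.41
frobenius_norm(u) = 2.73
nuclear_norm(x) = 4.36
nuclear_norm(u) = 3.70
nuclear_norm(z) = 1.55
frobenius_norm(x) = 3.10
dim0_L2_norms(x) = [2.4, 1.96]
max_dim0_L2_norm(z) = 1.4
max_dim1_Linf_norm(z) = 1.3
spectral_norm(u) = 2.40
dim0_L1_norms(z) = [0.57, 1.93]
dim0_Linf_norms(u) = [2.35, 1.31]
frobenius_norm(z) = 1.45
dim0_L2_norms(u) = [2.39, 1.31]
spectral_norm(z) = 1.45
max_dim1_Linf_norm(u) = 2.35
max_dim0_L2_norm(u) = 2.39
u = z + x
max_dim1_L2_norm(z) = 1.35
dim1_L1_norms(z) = [1.65, 0.26, 0.59]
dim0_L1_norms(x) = [3.28, 3.13]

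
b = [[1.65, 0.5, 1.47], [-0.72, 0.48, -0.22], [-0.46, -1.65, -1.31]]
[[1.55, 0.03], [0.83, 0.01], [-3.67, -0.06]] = b @ [[-0.16, -0.00], [1.77, 0.03], [0.63, 0.01]]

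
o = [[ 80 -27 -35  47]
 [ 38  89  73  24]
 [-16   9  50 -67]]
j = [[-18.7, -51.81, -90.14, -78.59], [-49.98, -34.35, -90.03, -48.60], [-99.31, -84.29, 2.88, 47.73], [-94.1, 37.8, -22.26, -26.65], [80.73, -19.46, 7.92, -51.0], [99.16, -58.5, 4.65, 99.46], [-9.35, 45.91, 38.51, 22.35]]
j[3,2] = -22.26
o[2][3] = -67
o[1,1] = 89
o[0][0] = 80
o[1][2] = 73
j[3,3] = -26.65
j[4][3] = -51.0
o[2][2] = 50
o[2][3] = -67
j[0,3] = -78.59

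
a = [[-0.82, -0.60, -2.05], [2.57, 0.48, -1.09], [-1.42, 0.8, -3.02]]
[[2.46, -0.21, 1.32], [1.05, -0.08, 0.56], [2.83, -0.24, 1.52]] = a @[[0.04, -0.00, 0.02], [-0.47, 0.04, -0.25], [-1.08, 0.09, -0.58]]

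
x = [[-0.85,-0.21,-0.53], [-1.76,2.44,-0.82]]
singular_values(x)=[3.15, 0.91]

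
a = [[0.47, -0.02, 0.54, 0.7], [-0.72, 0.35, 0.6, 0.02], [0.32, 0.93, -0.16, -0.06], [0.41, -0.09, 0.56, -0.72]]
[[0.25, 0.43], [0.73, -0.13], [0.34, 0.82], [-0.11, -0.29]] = a@[[-0.34, 0.43], [0.58, 0.74], [0.46, -0.14], [0.25, 0.45]]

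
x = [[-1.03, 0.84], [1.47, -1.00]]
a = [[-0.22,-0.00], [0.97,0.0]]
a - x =[[0.81, -0.84], [-0.5, 1.0]]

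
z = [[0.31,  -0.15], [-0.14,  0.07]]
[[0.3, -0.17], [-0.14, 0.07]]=z@[[0.57, -0.82],  [-0.82, -0.57]]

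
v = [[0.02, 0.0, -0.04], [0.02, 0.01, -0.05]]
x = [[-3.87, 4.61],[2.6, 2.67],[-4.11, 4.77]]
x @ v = [[0.01, 0.05, -0.08], [0.11, 0.03, -0.24], [0.01, 0.05, -0.07]]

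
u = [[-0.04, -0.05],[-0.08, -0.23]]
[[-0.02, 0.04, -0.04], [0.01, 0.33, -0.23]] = u@ [[0.9, 1.43, -0.27],[-0.36, -1.92, 1.09]]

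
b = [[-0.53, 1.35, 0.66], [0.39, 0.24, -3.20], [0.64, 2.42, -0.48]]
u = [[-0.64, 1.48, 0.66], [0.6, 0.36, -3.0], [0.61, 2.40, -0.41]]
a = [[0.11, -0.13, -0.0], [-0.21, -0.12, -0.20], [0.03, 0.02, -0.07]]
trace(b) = -0.77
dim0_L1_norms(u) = [1.85, 4.24, 4.07]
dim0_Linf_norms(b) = [0.64, 2.42, 3.2]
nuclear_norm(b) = 6.79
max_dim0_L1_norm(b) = 4.34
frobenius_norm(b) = 4.41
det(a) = 0.00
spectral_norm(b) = 3.41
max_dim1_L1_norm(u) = 3.96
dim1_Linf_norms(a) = [0.13, 0.21, 0.07]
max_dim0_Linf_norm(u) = 3.0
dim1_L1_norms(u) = [2.78, 3.96, 3.42]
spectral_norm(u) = 3.29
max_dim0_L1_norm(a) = 0.35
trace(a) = -0.08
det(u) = -6.05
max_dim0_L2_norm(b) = 3.3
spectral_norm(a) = 0.32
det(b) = -6.03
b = u + a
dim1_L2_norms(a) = [0.17, 0.31, 0.08]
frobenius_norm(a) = 0.37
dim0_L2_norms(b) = [0.92, 2.78, 3.3]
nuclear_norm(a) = 0.56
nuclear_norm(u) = 6.71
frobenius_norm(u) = 4.34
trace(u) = -0.69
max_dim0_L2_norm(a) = 0.24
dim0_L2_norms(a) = [0.24, 0.18, 0.21]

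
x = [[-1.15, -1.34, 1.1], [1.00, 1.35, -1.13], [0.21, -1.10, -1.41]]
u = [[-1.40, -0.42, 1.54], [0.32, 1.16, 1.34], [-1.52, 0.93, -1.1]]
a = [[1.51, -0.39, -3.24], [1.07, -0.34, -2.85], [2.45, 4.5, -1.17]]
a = u @ x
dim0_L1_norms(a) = [5.03, 5.23, 7.26]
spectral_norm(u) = 2.32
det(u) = 7.41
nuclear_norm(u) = 5.95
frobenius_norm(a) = 7.07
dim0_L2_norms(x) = [1.54, 2.2, 2.12]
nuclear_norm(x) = 4.80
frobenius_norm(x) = 3.42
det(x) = 0.53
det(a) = 3.90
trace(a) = 0.00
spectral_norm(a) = 5.72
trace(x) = -1.21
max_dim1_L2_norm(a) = 5.26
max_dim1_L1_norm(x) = 3.59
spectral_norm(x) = 2.91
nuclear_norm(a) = 10.03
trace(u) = -1.34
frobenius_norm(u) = 3.48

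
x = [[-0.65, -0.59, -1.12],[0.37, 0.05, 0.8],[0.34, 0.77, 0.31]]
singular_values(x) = [1.79, 0.63, 0.0]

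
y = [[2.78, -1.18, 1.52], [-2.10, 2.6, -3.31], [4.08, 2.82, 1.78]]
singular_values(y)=[6.49, 4.29, 0.91]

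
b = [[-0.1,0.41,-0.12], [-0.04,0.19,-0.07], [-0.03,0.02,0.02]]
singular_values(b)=[0.49, 0.04, 0.0]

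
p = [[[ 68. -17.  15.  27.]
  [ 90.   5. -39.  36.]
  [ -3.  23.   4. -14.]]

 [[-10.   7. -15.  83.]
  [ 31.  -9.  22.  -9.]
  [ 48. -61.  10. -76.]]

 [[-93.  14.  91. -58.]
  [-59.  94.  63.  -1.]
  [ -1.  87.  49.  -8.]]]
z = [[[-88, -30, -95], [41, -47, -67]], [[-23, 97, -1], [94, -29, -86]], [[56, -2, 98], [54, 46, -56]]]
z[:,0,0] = [-88, -23, 56]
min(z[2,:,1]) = -2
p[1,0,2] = -15.0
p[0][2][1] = 23.0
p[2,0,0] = -93.0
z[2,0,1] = -2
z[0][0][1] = -30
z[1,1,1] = -29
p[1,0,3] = 83.0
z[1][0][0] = -23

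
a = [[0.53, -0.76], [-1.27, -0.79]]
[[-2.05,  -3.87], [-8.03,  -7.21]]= a @ [[3.24, 1.75],[4.96, 6.31]]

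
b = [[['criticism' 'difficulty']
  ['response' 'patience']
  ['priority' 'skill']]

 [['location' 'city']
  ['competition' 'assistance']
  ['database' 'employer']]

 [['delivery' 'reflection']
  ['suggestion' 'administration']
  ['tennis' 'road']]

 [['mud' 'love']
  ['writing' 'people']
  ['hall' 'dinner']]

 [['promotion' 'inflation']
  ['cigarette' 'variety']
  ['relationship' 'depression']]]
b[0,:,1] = ['difficulty', 'patience', 'skill']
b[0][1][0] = 'response'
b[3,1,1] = 'people'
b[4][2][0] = 'relationship'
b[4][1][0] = 'cigarette'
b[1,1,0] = 'competition'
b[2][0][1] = 'reflection'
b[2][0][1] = 'reflection'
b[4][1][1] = 'variety'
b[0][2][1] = 'skill'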